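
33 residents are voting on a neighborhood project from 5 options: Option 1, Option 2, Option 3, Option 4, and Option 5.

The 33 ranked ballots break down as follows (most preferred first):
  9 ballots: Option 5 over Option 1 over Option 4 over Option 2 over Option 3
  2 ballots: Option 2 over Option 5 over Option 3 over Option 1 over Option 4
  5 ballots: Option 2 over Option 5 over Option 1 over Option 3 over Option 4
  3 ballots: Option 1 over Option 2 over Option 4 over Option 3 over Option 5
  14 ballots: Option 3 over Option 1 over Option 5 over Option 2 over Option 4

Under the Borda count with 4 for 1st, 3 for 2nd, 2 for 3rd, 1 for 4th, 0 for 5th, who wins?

Option 1: 9×3 + 2×1 + 5×2 + 3×4 + 14×3 = 93
Option 2: 9×1 + 2×4 + 5×4 + 3×3 + 14×1 = 60
Option 3: 9×0 + 2×2 + 5×1 + 3×1 + 14×4 = 68
Option 4: 9×2 + 2×0 + 5×0 + 3×2 + 14×0 = 24
Option 5: 9×4 + 2×3 + 5×3 + 3×0 + 14×2 = 85

Option 1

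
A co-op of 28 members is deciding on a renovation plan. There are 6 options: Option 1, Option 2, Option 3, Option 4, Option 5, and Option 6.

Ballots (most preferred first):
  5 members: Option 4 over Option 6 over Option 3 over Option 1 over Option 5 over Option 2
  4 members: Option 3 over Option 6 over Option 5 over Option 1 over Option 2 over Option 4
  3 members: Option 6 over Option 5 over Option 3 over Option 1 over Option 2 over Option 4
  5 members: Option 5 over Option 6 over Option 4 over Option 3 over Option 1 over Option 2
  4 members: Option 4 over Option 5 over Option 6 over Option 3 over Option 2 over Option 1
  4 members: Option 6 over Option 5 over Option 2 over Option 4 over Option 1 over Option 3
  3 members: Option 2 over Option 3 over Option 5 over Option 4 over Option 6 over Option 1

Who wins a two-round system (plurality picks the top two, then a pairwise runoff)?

Round 1 first-place votes: Option 1 0, Option 2 3, Option 3 4, Option 4 9, Option 5 5, Option 6 7. Option 4 and Option 6 advance.
Runoff: Option 4 is ranked above Option 6 on 12 ballots, Option 6 above Option 4 on 16.

Option 6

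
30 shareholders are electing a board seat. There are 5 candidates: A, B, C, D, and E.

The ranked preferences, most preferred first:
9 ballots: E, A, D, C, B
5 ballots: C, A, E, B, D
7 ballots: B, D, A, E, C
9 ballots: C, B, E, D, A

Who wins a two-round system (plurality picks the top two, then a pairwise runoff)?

E

Round 1 first-place votes: A 0, B 7, C 14, D 0, E 9. C and E advance.
Runoff: C is ranked above E on 14 ballots, E above C on 16.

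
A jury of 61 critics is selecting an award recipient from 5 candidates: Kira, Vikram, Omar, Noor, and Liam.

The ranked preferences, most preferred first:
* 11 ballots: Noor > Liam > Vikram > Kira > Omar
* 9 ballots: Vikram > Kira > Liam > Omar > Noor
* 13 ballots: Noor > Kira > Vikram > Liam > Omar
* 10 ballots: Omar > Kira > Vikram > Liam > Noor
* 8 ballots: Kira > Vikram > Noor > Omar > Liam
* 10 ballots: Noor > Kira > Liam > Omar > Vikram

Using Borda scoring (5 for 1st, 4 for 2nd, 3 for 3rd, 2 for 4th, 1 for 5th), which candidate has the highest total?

Kira: 11×2 + 9×4 + 13×4 + 10×4 + 8×5 + 10×4 = 230
Vikram: 11×3 + 9×5 + 13×3 + 10×3 + 8×4 + 10×1 = 189
Omar: 11×1 + 9×2 + 13×1 + 10×5 + 8×2 + 10×2 = 128
Noor: 11×5 + 9×1 + 13×5 + 10×1 + 8×3 + 10×5 = 213
Liam: 11×4 + 9×3 + 13×2 + 10×2 + 8×1 + 10×3 = 155

Kira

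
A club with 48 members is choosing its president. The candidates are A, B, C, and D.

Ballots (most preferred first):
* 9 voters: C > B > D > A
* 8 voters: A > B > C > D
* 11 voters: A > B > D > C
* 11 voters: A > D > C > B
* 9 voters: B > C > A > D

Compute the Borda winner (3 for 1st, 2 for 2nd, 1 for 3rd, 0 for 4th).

A

A: 9×0 + 8×3 + 11×3 + 11×3 + 9×1 = 99
B: 9×2 + 8×2 + 11×2 + 11×0 + 9×3 = 83
C: 9×3 + 8×1 + 11×0 + 11×1 + 9×2 = 64
D: 9×1 + 8×0 + 11×1 + 11×2 + 9×0 = 42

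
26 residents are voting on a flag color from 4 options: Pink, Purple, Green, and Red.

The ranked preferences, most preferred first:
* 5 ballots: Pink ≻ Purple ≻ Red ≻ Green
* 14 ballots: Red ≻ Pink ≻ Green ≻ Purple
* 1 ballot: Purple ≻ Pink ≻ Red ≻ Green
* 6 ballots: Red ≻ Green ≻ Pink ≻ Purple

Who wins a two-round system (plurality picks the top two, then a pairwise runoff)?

Round 1 first-place votes: Pink 5, Purple 1, Green 0, Red 20. Red and Pink advance.
Runoff: Red is ranked above Pink on 20 ballots, Pink above Red on 6.

Red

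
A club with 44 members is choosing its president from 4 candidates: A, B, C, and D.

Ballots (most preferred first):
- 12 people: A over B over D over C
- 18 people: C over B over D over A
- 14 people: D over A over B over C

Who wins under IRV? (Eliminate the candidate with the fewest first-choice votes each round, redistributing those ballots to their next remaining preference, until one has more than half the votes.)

Round 1: A 12, B 0, C 18, D 14. B eliminated.
Round 2: A 12, C 18, D 14. A eliminated.
Round 3: C 18, D 26. D has a majority (≥23).

D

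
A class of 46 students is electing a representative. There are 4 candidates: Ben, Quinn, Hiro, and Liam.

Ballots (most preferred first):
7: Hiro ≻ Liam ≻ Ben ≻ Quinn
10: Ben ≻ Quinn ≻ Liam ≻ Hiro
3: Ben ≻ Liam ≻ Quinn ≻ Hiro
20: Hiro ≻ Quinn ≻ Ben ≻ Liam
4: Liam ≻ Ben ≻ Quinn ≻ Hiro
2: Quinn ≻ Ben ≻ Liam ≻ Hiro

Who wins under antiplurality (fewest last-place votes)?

Ben

Last-place votes: Ben 0, Quinn 7, Hiro 19, Liam 20.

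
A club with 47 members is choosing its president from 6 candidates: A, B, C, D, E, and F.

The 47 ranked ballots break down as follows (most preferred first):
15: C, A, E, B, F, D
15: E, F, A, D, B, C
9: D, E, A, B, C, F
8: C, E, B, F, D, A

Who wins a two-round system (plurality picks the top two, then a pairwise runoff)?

Round 1 first-place votes: A 0, B 0, C 23, D 9, E 15, F 0. C and E advance.
Runoff: C is ranked above E on 23 ballots, E above C on 24.

E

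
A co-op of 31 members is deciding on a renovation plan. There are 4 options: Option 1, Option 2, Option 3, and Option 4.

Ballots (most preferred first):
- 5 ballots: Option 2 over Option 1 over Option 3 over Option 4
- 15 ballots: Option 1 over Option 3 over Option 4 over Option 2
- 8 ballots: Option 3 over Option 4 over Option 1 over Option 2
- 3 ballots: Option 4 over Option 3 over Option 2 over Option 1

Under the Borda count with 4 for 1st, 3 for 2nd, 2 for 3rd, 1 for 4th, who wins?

Option 1: 5×3 + 15×4 + 8×2 + 3×1 = 94
Option 2: 5×4 + 15×1 + 8×1 + 3×2 = 49
Option 3: 5×2 + 15×3 + 8×4 + 3×3 = 96
Option 4: 5×1 + 15×2 + 8×3 + 3×4 = 71

Option 3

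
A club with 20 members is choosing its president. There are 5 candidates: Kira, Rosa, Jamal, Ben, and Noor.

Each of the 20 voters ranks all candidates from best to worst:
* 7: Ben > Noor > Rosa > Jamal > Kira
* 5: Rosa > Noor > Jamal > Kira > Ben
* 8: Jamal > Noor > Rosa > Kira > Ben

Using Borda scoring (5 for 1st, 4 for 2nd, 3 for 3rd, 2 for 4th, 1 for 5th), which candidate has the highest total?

Noor

Kira: 7×1 + 5×2 + 8×2 = 33
Rosa: 7×3 + 5×5 + 8×3 = 70
Jamal: 7×2 + 5×3 + 8×5 = 69
Ben: 7×5 + 5×1 + 8×1 = 48
Noor: 7×4 + 5×4 + 8×4 = 80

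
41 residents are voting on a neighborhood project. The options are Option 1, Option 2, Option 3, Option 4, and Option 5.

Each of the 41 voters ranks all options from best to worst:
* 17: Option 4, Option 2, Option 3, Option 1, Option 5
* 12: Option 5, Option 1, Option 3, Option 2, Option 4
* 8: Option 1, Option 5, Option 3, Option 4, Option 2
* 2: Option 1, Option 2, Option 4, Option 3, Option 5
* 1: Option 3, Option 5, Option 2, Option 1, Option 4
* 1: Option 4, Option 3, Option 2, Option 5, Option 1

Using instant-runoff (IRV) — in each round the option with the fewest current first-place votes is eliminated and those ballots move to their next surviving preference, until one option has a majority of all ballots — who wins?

Round 1: Option 1 10, Option 2 0, Option 3 1, Option 4 18, Option 5 12. Option 2 eliminated.
Round 2: Option 1 10, Option 3 1, Option 4 18, Option 5 12. Option 3 eliminated.
Round 3: Option 1 10, Option 4 18, Option 5 13. Option 1 eliminated.
Round 4: Option 4 20, Option 5 21. Option 5 has a majority (≥21).

Option 5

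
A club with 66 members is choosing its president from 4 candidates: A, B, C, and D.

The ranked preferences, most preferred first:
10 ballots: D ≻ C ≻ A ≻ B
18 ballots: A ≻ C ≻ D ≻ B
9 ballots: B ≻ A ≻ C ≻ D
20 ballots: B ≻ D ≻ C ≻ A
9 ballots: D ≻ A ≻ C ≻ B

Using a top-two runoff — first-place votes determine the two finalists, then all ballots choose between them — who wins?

Round 1 first-place votes: A 18, B 29, C 0, D 19. B and D advance.
Runoff: B is ranked above D on 29 ballots, D above B on 37.

D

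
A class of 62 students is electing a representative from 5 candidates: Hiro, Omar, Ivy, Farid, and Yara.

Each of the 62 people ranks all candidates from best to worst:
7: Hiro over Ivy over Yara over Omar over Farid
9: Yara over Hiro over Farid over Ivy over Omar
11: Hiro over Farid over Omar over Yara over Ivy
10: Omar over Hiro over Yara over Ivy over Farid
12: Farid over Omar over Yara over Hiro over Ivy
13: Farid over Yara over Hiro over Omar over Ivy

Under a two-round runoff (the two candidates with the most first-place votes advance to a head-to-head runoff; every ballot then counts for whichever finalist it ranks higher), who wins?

Hiro

Round 1 first-place votes: Hiro 18, Omar 10, Ivy 0, Farid 25, Yara 9. Farid and Hiro advance.
Runoff: Farid is ranked above Hiro on 25 ballots, Hiro above Farid on 37.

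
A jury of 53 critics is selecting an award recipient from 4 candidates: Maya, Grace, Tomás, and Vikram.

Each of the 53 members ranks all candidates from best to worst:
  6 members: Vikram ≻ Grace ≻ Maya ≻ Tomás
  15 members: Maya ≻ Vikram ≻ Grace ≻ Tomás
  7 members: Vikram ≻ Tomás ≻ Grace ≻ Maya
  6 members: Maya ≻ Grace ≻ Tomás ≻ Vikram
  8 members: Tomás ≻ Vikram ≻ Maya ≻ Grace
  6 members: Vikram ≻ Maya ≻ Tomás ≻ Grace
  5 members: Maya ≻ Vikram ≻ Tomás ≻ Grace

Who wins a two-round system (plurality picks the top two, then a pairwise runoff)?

Vikram

Round 1 first-place votes: Maya 26, Grace 0, Tomás 8, Vikram 19. Maya and Vikram advance.
Runoff: Maya is ranked above Vikram on 26 ballots, Vikram above Maya on 27.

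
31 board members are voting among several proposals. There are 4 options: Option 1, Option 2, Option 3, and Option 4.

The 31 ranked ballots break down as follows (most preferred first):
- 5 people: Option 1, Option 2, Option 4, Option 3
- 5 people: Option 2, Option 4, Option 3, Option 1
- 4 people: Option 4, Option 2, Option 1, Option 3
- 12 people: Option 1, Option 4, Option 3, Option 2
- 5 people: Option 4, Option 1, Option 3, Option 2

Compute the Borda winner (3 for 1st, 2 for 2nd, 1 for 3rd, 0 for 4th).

Option 4

Option 1: 5×3 + 5×0 + 4×1 + 12×3 + 5×2 = 65
Option 2: 5×2 + 5×3 + 4×2 + 12×0 + 5×0 = 33
Option 3: 5×0 + 5×1 + 4×0 + 12×1 + 5×1 = 22
Option 4: 5×1 + 5×2 + 4×3 + 12×2 + 5×3 = 66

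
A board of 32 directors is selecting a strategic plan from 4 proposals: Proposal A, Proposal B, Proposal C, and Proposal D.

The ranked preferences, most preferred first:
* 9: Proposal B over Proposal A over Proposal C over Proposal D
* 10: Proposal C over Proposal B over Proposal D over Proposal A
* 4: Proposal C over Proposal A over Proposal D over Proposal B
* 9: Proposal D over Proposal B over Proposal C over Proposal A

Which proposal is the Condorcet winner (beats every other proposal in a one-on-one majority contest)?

Proposal B vs Proposal A: 28–4
Proposal B vs Proposal C: 18–14
Proposal B vs Proposal D: 19–13
Proposal B beats every other proposal.

Proposal B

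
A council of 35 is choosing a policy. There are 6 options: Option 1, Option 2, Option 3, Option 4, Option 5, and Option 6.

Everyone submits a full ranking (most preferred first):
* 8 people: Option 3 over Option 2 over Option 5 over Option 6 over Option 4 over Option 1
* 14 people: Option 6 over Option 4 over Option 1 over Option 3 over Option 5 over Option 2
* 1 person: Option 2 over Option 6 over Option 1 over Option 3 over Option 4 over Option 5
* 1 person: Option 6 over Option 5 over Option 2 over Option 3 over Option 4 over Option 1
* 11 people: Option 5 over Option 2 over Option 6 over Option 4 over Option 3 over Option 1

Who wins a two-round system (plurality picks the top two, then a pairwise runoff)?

Round 1 first-place votes: Option 1 0, Option 2 1, Option 3 8, Option 4 0, Option 5 11, Option 6 15. Option 6 and Option 5 advance.
Runoff: Option 6 is ranked above Option 5 on 16 ballots, Option 5 above Option 6 on 19.

Option 5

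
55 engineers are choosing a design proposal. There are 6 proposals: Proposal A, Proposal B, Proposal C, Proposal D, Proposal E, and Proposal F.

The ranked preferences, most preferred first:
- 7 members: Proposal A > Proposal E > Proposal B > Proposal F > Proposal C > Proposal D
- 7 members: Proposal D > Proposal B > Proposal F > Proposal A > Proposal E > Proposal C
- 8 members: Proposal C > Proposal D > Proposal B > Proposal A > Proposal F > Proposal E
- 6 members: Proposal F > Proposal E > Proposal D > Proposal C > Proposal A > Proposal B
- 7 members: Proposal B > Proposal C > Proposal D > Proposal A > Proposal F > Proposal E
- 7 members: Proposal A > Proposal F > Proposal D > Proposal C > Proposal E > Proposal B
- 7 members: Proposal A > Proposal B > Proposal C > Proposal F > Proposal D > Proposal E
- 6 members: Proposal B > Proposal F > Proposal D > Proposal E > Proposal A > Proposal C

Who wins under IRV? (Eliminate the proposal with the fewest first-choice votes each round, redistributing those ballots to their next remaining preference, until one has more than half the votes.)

Proposal D

Round 1: Proposal A 21, Proposal B 13, Proposal C 8, Proposal D 7, Proposal E 0, Proposal F 6. Proposal E eliminated.
Round 2: Proposal A 21, Proposal B 13, Proposal C 8, Proposal D 7, Proposal F 6. Proposal F eliminated.
Round 3: Proposal A 21, Proposal B 13, Proposal C 8, Proposal D 13. Proposal C eliminated.
Round 4: Proposal A 21, Proposal B 13, Proposal D 21. Proposal B eliminated.
Round 5: Proposal A 21, Proposal D 34. Proposal D has a majority (≥28).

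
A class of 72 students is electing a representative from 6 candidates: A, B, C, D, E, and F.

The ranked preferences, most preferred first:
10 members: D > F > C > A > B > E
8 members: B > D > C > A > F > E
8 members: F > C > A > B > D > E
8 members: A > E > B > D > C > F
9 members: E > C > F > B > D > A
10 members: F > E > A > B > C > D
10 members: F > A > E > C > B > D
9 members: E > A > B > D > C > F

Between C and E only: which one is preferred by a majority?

C is ranked above E on 26 ballots; E above C on 46.

E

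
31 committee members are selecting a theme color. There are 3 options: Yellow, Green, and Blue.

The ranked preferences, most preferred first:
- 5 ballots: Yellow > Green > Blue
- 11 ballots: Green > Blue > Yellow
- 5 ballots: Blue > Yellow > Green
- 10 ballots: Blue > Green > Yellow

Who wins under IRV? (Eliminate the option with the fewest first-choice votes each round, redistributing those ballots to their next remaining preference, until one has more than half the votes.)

Green

Round 1: Yellow 5, Green 11, Blue 15. Yellow eliminated.
Round 2: Green 16, Blue 15. Green has a majority (≥16).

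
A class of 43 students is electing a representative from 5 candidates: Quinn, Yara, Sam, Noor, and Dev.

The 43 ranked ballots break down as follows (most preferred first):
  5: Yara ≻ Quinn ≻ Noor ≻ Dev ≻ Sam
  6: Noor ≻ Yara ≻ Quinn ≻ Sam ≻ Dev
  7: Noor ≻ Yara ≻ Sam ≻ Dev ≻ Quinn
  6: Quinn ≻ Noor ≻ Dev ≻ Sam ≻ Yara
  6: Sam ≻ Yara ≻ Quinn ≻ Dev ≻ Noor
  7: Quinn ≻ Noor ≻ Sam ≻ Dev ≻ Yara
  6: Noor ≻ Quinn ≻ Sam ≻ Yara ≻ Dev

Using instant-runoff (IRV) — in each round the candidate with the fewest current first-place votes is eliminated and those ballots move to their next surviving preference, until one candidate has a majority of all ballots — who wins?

Quinn

Round 1: Quinn 13, Yara 5, Sam 6, Noor 19, Dev 0. Dev eliminated.
Round 2: Quinn 13, Yara 5, Sam 6, Noor 19. Yara eliminated.
Round 3: Quinn 18, Sam 6, Noor 19. Sam eliminated.
Round 4: Quinn 24, Noor 19. Quinn has a majority (≥22).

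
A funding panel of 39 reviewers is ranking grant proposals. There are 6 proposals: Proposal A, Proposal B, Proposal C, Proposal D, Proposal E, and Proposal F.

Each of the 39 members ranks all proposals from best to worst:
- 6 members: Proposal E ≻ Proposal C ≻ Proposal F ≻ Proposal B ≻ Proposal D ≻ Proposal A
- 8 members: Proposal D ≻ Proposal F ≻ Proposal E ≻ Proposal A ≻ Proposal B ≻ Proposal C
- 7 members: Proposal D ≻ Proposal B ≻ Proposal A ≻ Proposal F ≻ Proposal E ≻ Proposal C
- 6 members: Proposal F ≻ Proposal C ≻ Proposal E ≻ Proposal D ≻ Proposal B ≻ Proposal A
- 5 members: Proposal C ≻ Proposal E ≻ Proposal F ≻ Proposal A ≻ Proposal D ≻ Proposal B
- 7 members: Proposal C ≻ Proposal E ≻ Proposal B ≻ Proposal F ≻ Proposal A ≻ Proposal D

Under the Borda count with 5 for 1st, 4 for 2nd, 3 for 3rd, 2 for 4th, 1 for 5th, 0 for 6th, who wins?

Proposal A: 6×0 + 8×2 + 7×3 + 6×0 + 5×2 + 7×1 = 54
Proposal B: 6×2 + 8×1 + 7×4 + 6×1 + 5×0 + 7×3 = 75
Proposal C: 6×4 + 8×0 + 7×0 + 6×4 + 5×5 + 7×5 = 108
Proposal D: 6×1 + 8×5 + 7×5 + 6×2 + 5×1 + 7×0 = 98
Proposal E: 6×5 + 8×3 + 7×1 + 6×3 + 5×4 + 7×4 = 127
Proposal F: 6×3 + 8×4 + 7×2 + 6×5 + 5×3 + 7×2 = 123

Proposal E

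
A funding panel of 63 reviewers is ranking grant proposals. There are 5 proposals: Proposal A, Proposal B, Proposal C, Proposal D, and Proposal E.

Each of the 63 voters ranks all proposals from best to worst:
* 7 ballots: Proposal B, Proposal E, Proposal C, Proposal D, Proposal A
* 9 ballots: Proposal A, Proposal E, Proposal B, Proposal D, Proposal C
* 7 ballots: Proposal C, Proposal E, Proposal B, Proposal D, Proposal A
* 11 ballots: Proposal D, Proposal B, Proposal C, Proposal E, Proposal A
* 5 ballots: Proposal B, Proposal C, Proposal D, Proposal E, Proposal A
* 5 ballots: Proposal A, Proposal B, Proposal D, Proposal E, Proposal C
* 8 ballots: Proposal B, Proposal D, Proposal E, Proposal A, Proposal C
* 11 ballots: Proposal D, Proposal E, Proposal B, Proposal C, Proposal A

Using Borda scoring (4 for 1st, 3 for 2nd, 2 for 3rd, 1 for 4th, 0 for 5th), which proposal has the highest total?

Proposal A: 7×0 + 9×4 + 7×0 + 11×0 + 5×0 + 5×4 + 8×1 + 11×0 = 64
Proposal B: 7×4 + 9×2 + 7×2 + 11×3 + 5×4 + 5×3 + 8×4 + 11×2 = 182
Proposal C: 7×2 + 9×0 + 7×4 + 11×2 + 5×3 + 5×0 + 8×0 + 11×1 = 90
Proposal D: 7×1 + 9×1 + 7×1 + 11×4 + 5×2 + 5×2 + 8×3 + 11×4 = 155
Proposal E: 7×3 + 9×3 + 7×3 + 11×1 + 5×1 + 5×1 + 8×2 + 11×3 = 139

Proposal B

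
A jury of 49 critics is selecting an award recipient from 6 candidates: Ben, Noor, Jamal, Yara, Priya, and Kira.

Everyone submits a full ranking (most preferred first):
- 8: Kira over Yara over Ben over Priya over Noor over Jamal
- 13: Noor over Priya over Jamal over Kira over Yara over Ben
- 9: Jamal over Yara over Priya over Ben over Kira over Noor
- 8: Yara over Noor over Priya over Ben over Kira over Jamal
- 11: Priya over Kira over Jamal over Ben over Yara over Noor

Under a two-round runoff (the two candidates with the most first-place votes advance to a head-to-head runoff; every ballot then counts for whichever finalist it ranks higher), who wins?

Priya

Round 1 first-place votes: Ben 0, Noor 13, Jamal 9, Yara 8, Priya 11, Kira 8. Noor and Priya advance.
Runoff: Noor is ranked above Priya on 21 ballots, Priya above Noor on 28.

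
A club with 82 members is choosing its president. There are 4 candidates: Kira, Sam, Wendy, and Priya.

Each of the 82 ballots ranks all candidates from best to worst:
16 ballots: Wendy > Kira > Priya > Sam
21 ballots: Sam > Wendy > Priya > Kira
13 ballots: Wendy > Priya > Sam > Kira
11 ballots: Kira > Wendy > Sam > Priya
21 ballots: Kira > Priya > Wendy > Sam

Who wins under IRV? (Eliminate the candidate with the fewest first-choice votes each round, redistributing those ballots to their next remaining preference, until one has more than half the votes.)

Round 1: Kira 32, Sam 21, Wendy 29, Priya 0. Priya eliminated.
Round 2: Kira 32, Sam 21, Wendy 29. Sam eliminated.
Round 3: Kira 32, Wendy 50. Wendy has a majority (≥42).

Wendy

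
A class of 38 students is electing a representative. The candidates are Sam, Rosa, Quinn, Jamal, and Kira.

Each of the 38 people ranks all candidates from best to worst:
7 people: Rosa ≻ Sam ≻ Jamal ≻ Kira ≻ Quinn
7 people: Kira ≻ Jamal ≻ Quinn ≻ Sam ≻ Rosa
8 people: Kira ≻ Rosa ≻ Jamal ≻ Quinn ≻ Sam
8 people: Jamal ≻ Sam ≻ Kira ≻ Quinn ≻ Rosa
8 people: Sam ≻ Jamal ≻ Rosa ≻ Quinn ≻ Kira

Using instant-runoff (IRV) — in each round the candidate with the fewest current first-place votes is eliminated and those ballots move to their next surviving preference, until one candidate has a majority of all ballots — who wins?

Sam

Round 1: Sam 8, Rosa 7, Quinn 0, Jamal 8, Kira 15. Quinn eliminated.
Round 2: Sam 8, Rosa 7, Jamal 8, Kira 15. Rosa eliminated.
Round 3: Sam 15, Jamal 8, Kira 15. Jamal eliminated.
Round 4: Sam 23, Kira 15. Sam has a majority (≥20).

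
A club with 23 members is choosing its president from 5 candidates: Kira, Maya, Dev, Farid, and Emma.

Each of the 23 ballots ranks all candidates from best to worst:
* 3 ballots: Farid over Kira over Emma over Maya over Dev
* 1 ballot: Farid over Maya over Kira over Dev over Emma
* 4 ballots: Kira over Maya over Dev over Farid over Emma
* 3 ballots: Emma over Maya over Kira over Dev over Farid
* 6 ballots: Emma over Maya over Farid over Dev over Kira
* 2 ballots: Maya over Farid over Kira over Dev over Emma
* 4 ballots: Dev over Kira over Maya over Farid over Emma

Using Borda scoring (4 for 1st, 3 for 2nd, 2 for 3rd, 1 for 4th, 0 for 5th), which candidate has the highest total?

Maya

Kira: 3×3 + 1×2 + 4×4 + 3×2 + 6×0 + 2×2 + 4×3 = 49
Maya: 3×1 + 1×3 + 4×3 + 3×3 + 6×3 + 2×4 + 4×2 = 61
Dev: 3×0 + 1×1 + 4×2 + 3×1 + 6×1 + 2×1 + 4×4 = 36
Farid: 3×4 + 1×4 + 4×1 + 3×0 + 6×2 + 2×3 + 4×1 = 42
Emma: 3×2 + 1×0 + 4×0 + 3×4 + 6×4 + 2×0 + 4×0 = 42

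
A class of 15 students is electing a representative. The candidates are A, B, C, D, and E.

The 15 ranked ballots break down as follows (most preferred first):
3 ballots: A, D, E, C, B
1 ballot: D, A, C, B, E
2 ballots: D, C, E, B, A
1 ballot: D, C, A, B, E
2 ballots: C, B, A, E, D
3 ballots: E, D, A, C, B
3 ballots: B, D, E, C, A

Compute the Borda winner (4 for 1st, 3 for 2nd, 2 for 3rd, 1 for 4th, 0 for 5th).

A: 3×4 + 1×3 + 2×0 + 1×2 + 2×2 + 3×2 + 3×0 = 27
B: 3×0 + 1×1 + 2×1 + 1×1 + 2×3 + 3×0 + 3×4 = 22
C: 3×1 + 1×2 + 2×3 + 1×3 + 2×4 + 3×1 + 3×1 = 28
D: 3×3 + 1×4 + 2×4 + 1×4 + 2×0 + 3×3 + 3×3 = 43
E: 3×2 + 1×0 + 2×2 + 1×0 + 2×1 + 3×4 + 3×2 = 30

D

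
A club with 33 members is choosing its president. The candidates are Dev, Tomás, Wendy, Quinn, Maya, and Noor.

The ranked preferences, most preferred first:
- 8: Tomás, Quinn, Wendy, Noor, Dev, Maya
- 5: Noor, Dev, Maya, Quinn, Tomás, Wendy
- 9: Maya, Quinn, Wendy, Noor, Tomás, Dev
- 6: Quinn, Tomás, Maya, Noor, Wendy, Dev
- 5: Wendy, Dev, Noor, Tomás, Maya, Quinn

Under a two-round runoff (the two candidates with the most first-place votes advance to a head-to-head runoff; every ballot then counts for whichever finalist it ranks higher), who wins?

Tomás

Round 1 first-place votes: Dev 0, Tomás 8, Wendy 5, Quinn 6, Maya 9, Noor 5. Maya and Tomás advance.
Runoff: Maya is ranked above Tomás on 14 ballots, Tomás above Maya on 19.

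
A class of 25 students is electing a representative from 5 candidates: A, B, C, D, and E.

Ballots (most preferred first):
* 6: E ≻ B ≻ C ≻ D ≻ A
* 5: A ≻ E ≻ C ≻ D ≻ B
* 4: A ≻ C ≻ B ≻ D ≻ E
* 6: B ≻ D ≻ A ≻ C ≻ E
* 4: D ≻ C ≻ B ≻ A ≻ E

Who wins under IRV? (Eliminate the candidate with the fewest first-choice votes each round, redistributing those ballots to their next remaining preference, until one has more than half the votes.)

B

Round 1: A 9, B 6, C 0, D 4, E 6. C eliminated.
Round 2: A 9, B 6, D 4, E 6. D eliminated.
Round 3: A 9, B 10, E 6. E eliminated.
Round 4: A 9, B 16. B has a majority (≥13).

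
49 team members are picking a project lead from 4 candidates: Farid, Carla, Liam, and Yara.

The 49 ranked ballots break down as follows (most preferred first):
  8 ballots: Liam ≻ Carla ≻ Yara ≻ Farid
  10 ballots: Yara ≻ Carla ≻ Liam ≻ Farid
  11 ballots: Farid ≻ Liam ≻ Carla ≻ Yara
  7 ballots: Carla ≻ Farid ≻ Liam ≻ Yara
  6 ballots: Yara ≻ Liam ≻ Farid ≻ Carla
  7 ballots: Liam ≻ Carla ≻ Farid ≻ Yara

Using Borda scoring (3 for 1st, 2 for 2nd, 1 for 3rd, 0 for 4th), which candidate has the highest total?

Farid: 8×0 + 10×0 + 11×3 + 7×2 + 6×1 + 7×1 = 60
Carla: 8×2 + 10×2 + 11×1 + 7×3 + 6×0 + 7×2 = 82
Liam: 8×3 + 10×1 + 11×2 + 7×1 + 6×2 + 7×3 = 96
Yara: 8×1 + 10×3 + 11×0 + 7×0 + 6×3 + 7×0 = 56

Liam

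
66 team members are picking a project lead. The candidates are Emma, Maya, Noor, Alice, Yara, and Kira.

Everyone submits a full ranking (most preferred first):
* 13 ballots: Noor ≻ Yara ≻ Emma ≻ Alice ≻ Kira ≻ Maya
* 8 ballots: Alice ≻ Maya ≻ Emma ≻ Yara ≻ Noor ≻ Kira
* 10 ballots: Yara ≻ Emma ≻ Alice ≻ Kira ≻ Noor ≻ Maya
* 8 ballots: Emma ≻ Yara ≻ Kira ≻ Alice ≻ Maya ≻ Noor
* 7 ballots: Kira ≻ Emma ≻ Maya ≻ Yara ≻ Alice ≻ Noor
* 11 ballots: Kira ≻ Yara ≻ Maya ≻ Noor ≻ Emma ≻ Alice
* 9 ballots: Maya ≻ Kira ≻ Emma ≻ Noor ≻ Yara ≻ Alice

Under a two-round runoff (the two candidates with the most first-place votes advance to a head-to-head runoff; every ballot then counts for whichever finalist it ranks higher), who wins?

Round 1 first-place votes: Emma 8, Maya 9, Noor 13, Alice 8, Yara 10, Kira 18. Kira and Noor advance.
Runoff: Kira is ranked above Noor on 45 ballots, Noor above Kira on 21.

Kira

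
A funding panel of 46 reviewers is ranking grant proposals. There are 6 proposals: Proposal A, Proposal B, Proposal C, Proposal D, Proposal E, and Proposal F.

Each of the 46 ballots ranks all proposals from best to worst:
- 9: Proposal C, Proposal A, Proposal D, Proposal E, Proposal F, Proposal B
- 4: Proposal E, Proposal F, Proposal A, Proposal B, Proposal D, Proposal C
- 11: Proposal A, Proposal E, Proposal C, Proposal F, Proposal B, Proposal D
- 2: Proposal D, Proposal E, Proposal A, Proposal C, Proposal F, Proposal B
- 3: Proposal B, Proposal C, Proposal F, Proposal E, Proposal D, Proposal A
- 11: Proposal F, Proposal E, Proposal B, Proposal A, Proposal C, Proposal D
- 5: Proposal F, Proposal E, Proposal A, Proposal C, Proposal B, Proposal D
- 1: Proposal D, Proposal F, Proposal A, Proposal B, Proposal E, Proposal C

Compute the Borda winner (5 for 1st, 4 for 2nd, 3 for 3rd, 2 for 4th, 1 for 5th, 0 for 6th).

Proposal E

Proposal A: 9×4 + 4×3 + 11×5 + 2×3 + 3×0 + 11×2 + 5×3 + 1×3 = 149
Proposal B: 9×0 + 4×2 + 11×1 + 2×0 + 3×5 + 11×3 + 5×1 + 1×2 = 74
Proposal C: 9×5 + 4×0 + 11×3 + 2×2 + 3×4 + 11×1 + 5×2 + 1×0 = 115
Proposal D: 9×3 + 4×1 + 11×0 + 2×5 + 3×1 + 11×0 + 5×0 + 1×5 = 49
Proposal E: 9×2 + 4×5 + 11×4 + 2×4 + 3×2 + 11×4 + 5×4 + 1×1 = 161
Proposal F: 9×1 + 4×4 + 11×2 + 2×1 + 3×3 + 11×5 + 5×5 + 1×4 = 142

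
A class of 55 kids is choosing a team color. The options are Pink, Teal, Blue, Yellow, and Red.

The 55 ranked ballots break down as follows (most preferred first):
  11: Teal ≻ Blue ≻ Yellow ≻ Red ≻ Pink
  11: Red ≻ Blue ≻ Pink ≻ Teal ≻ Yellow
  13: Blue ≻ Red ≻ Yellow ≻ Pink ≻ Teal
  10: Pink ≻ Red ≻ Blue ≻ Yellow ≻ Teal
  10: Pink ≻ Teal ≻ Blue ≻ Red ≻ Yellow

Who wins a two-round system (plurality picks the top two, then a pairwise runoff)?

Blue

Round 1 first-place votes: Pink 20, Teal 11, Blue 13, Yellow 0, Red 11. Pink and Blue advance.
Runoff: Pink is ranked above Blue on 20 ballots, Blue above Pink on 35.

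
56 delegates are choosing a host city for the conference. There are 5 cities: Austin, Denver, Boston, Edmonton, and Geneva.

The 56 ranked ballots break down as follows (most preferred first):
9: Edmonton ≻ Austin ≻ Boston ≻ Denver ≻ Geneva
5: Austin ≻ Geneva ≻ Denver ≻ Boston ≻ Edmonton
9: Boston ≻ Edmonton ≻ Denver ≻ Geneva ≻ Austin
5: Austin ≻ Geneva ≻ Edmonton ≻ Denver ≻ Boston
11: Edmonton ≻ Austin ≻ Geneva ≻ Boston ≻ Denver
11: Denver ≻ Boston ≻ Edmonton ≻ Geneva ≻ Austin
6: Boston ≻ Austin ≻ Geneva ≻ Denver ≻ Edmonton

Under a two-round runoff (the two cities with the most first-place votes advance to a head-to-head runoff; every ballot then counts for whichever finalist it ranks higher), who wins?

Round 1 first-place votes: Austin 10, Denver 11, Boston 15, Edmonton 20, Geneva 0. Edmonton and Boston advance.
Runoff: Edmonton is ranked above Boston on 25 ballots, Boston above Edmonton on 31.

Boston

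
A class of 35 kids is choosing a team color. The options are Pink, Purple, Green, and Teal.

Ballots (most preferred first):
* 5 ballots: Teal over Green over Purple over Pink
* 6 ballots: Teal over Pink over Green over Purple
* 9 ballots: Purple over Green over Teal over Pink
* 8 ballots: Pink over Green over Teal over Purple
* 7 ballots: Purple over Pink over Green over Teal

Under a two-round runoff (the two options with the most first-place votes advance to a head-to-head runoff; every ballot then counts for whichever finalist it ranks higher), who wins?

Round 1 first-place votes: Pink 8, Purple 16, Green 0, Teal 11. Purple and Teal advance.
Runoff: Purple is ranked above Teal on 16 ballots, Teal above Purple on 19.

Teal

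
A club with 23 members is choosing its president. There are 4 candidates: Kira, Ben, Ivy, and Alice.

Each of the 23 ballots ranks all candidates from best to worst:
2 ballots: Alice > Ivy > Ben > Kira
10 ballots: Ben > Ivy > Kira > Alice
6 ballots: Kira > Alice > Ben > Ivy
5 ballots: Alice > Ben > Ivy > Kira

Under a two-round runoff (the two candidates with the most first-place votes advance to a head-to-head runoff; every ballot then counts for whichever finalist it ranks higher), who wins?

Alice

Round 1 first-place votes: Kira 6, Ben 10, Ivy 0, Alice 7. Ben and Alice advance.
Runoff: Ben is ranked above Alice on 10 ballots, Alice above Ben on 13.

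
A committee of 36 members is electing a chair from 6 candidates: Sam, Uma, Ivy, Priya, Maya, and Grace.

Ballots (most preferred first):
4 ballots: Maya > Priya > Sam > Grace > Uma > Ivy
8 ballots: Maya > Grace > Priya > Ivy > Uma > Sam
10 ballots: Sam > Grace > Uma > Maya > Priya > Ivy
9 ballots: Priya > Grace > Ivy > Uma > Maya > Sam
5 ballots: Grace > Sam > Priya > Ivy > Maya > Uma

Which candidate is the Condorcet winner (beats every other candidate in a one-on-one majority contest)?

Grace vs Sam: 22–14
Grace vs Uma: 36–0
Grace vs Ivy: 36–0
Grace vs Priya: 23–13
Grace vs Maya: 24–12
Grace beats every other candidate.

Grace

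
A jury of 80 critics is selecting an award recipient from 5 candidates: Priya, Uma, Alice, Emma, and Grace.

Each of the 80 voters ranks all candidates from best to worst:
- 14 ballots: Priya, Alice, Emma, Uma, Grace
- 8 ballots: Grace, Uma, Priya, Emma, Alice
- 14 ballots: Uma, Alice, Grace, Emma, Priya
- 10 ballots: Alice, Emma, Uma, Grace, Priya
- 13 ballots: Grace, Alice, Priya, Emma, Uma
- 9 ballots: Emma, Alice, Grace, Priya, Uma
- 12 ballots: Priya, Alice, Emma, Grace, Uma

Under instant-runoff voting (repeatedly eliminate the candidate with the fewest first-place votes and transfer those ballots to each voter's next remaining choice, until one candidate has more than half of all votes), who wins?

Round 1: Priya 26, Uma 14, Alice 10, Emma 9, Grace 21. Emma eliminated.
Round 2: Priya 26, Uma 14, Alice 19, Grace 21. Uma eliminated.
Round 3: Priya 26, Alice 33, Grace 21. Grace eliminated.
Round 4: Priya 34, Alice 46. Alice has a majority (≥41).

Alice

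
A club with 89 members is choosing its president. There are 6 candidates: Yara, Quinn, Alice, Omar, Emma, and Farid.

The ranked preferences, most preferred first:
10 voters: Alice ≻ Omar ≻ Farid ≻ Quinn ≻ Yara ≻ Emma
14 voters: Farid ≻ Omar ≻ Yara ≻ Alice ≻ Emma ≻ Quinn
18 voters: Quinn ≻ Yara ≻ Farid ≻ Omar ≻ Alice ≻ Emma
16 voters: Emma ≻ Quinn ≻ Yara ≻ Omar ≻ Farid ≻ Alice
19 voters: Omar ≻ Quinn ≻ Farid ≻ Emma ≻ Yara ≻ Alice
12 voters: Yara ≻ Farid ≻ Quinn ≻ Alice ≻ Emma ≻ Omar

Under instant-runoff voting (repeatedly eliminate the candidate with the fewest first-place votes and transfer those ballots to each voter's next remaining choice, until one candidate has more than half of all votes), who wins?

Quinn

Round 1: Yara 12, Quinn 18, Alice 10, Omar 19, Emma 16, Farid 14. Alice eliminated.
Round 2: Yara 12, Quinn 18, Omar 29, Emma 16, Farid 14. Yara eliminated.
Round 3: Quinn 18, Omar 29, Emma 16, Farid 26. Emma eliminated.
Round 4: Quinn 34, Omar 29, Farid 26. Farid eliminated.
Round 5: Quinn 46, Omar 43. Quinn has a majority (≥45).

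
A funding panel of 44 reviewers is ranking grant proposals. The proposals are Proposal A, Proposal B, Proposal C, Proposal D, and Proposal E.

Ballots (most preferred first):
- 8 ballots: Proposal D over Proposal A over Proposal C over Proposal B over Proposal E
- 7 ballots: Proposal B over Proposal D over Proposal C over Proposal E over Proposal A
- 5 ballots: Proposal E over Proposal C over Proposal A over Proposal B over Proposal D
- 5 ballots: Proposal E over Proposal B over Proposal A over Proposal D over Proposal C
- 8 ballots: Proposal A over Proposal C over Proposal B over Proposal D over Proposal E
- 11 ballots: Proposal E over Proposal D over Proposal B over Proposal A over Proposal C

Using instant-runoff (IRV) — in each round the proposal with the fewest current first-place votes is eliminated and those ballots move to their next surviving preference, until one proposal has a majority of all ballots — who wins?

Proposal D

Round 1: Proposal A 8, Proposal B 7, Proposal C 0, Proposal D 8, Proposal E 21. Proposal C eliminated.
Round 2: Proposal A 8, Proposal B 7, Proposal D 8, Proposal E 21. Proposal B eliminated.
Round 3: Proposal A 8, Proposal D 15, Proposal E 21. Proposal A eliminated.
Round 4: Proposal D 23, Proposal E 21. Proposal D has a majority (≥23).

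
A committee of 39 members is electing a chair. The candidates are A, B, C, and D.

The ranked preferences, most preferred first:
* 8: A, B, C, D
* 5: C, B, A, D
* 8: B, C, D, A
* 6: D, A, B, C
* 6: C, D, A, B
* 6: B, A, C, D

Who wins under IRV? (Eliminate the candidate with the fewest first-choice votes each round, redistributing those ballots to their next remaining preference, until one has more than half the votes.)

Round 1: A 8, B 14, C 11, D 6. D eliminated.
Round 2: A 14, B 14, C 11. C eliminated.
Round 3: A 20, B 19. A has a majority (≥20).

A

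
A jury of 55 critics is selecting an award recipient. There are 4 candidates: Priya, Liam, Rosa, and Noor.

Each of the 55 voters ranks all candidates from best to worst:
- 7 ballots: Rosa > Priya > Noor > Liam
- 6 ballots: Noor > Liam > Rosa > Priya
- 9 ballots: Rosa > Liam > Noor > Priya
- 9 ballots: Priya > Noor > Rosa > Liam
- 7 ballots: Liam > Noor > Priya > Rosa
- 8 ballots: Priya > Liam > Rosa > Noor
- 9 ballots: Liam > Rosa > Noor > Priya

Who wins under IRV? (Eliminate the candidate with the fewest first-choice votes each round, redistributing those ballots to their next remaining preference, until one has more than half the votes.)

Liam

Round 1: Priya 17, Liam 16, Rosa 16, Noor 6. Noor eliminated.
Round 2: Priya 17, Liam 22, Rosa 16. Rosa eliminated.
Round 3: Priya 24, Liam 31. Liam has a majority (≥28).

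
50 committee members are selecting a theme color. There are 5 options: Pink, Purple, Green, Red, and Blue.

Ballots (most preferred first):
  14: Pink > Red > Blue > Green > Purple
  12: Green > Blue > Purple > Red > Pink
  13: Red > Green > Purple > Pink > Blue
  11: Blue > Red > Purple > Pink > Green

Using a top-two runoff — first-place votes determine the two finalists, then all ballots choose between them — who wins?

Red

Round 1 first-place votes: Pink 14, Purple 0, Green 12, Red 13, Blue 11. Pink and Red advance.
Runoff: Pink is ranked above Red on 14 ballots, Red above Pink on 36.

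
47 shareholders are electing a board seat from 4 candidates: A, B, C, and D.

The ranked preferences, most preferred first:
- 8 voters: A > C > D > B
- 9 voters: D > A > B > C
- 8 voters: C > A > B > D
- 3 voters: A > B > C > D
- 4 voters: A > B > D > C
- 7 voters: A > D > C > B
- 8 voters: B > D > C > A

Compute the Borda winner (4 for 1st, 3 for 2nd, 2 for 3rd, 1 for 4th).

A: 8×4 + 9×3 + 8×3 + 3×4 + 4×4 + 7×4 + 8×1 = 147
B: 8×1 + 9×2 + 8×2 + 3×3 + 4×3 + 7×1 + 8×4 = 102
C: 8×3 + 9×1 + 8×4 + 3×2 + 4×1 + 7×2 + 8×2 = 105
D: 8×2 + 9×4 + 8×1 + 3×1 + 4×2 + 7×3 + 8×3 = 116

A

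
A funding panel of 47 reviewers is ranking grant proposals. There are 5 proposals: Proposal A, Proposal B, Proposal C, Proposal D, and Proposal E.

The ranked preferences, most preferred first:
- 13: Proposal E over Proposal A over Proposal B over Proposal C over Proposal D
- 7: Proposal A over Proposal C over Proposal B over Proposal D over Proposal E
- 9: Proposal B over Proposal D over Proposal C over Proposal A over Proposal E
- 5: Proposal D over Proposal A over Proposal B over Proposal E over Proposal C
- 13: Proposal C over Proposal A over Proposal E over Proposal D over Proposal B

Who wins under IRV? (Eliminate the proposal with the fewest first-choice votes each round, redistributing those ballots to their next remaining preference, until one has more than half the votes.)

Proposal C

Round 1: Proposal A 7, Proposal B 9, Proposal C 13, Proposal D 5, Proposal E 13. Proposal D eliminated.
Round 2: Proposal A 12, Proposal B 9, Proposal C 13, Proposal E 13. Proposal B eliminated.
Round 3: Proposal A 12, Proposal C 22, Proposal E 13. Proposal A eliminated.
Round 4: Proposal C 29, Proposal E 18. Proposal C has a majority (≥24).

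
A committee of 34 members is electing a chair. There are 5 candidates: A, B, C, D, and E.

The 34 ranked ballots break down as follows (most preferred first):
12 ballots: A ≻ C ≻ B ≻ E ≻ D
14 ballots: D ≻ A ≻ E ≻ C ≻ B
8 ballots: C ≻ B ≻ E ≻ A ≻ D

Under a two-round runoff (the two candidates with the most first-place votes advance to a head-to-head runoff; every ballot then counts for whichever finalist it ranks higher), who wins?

A

Round 1 first-place votes: A 12, B 0, C 8, D 14, E 0. D and A advance.
Runoff: D is ranked above A on 14 ballots, A above D on 20.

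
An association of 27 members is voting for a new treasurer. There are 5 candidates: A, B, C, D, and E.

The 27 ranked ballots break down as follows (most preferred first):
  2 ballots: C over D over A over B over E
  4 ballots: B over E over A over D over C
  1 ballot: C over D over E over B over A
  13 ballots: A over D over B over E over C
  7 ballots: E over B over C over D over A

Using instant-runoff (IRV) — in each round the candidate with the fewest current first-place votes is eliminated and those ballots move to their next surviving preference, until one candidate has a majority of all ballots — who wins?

Round 1: A 13, B 4, C 3, D 0, E 7. D eliminated.
Round 2: A 13, B 4, C 3, E 7. C eliminated.
Round 3: A 15, B 4, E 8. A has a majority (≥14).

A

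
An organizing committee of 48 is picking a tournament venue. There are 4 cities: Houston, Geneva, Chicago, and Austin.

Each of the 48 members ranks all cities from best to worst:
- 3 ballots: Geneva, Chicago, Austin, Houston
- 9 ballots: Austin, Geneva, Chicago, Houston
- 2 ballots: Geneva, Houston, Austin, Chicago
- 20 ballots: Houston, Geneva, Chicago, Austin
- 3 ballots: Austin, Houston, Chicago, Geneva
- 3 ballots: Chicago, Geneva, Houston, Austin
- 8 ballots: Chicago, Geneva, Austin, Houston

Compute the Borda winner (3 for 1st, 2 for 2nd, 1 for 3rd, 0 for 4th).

Houston: 3×0 + 9×0 + 2×2 + 20×3 + 3×2 + 3×1 + 8×0 = 73
Geneva: 3×3 + 9×2 + 2×3 + 20×2 + 3×0 + 3×2 + 8×2 = 95
Chicago: 3×2 + 9×1 + 2×0 + 20×1 + 3×1 + 3×3 + 8×3 = 71
Austin: 3×1 + 9×3 + 2×1 + 20×0 + 3×3 + 3×0 + 8×1 = 49

Geneva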